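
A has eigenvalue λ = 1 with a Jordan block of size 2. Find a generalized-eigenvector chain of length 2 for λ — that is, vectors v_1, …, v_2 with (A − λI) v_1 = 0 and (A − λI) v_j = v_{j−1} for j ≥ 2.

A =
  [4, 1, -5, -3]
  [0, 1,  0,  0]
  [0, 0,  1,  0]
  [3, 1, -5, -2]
A Jordan chain for λ = 1 of length 2:
v_1 = (3, 0, 0, 3)ᵀ
v_2 = (1, 0, 0, 0)ᵀ

Let N = A − (1)·I. We want v_2 with N^2 v_2 = 0 but N^1 v_2 ≠ 0; then v_{j-1} := N · v_j for j = 2, …, 2.

Pick v_2 = (1, 0, 0, 0)ᵀ.
Then v_1 = N · v_2 = (3, 0, 0, 3)ᵀ.

Sanity check: (A − (1)·I) v_1 = (0, 0, 0, 0)ᵀ = 0. ✓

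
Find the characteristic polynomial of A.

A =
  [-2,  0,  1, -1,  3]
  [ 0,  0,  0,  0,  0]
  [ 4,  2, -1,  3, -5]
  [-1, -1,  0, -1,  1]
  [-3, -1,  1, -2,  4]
x^5

Expanding det(x·I − A) (e.g. by cofactor expansion or by noting that A is similar to its Jordan form J, which has the same characteristic polynomial as A) gives
  χ_A(x) = x^5
which factors as x^5. The eigenvalues (with algebraic multiplicities) are λ = 0 with multiplicity 5.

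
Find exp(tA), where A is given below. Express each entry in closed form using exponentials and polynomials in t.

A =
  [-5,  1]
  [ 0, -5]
e^{tA} =
  [exp(-5*t), t*exp(-5*t)]
  [0, exp(-5*t)]

Strategy: write A = P · J · P⁻¹ where J is a Jordan canonical form, so e^{tA} = P · e^{tJ} · P⁻¹, and e^{tJ} can be computed block-by-block.

A has Jordan form
J =
  [-5,  1]
  [ 0, -5]
(up to reordering of blocks).

Per-block formulas:
  For a 2×2 Jordan block J_2(-5): exp(t · J_2(-5)) = e^(-5t)·(I + t·N), where N is the 2×2 nilpotent shift.

After assembling e^{tJ} and conjugating by P, we get:

e^{tA} =
  [exp(-5*t), t*exp(-5*t)]
  [0, exp(-5*t)]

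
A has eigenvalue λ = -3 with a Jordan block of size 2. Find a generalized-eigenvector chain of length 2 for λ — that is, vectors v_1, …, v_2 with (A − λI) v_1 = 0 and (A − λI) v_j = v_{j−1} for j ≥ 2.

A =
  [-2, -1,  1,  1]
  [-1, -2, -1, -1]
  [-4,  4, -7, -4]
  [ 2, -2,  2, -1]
A Jordan chain for λ = -3 of length 2:
v_1 = (1, -1, -4, 2)ᵀ
v_2 = (1, 0, 0, 0)ᵀ

Let N = A − (-3)·I. We want v_2 with N^2 v_2 = 0 but N^1 v_2 ≠ 0; then v_{j-1} := N · v_j for j = 2, …, 2.

Pick v_2 = (1, 0, 0, 0)ᵀ.
Then v_1 = N · v_2 = (1, -1, -4, 2)ᵀ.

Sanity check: (A − (-3)·I) v_1 = (0, 0, 0, 0)ᵀ = 0. ✓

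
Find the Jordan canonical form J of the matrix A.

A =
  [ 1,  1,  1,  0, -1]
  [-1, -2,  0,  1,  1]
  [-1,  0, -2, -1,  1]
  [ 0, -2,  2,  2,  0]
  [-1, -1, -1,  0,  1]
J_2(0) ⊕ J_2(0) ⊕ J_1(0)

The characteristic polynomial is
  det(x·I − A) = x^5

Eigenvalues and multiplicities (the geometric multiplicity of λ is n − rank(A − λI), which equals the number of Jordan blocks for λ):
  λ = 0: algebraic multiplicity = 5, geometric multiplicity = 3

Determining the block sizes for each eigenvalue:
  λ = 0: with am = 5 and gm = 3, the partition is not yet determined (e.g. several partitions of 5 into 3 parts exist). Let N = A − (0)·I. Computing rank(N^1) = 2, rank(N^2) = 0; the number of blocks of size ≥ j is rank(N^{j−1}) − rank(N^j), giving [3, 2]. So we have 2 block(s) of size 2, 1 block(s) of size 1 → block sizes [2, 2, 1]

Assembling the blocks gives a Jordan form
J =
  [0, 1, 0, 0, 0]
  [0, 0, 0, 0, 0]
  [0, 0, 0, 1, 0]
  [0, 0, 0, 0, 0]
  [0, 0, 0, 0, 0]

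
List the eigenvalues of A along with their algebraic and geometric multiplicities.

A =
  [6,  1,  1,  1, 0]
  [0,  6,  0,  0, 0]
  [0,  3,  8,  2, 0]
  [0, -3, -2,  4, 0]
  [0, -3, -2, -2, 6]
λ = 6: alg = 5, geom = 3

Step 1 — factor the characteristic polynomial to read off the algebraic multiplicities:
  χ_A(x) = (x - 6)^5

Step 2 — compute geometric multiplicities via the rank-nullity identity g(λ) = n − rank(A − λI):
  rank(A − (6)·I) = 2, so dim ker(A − (6)·I) = n − 2 = 3

Summary:
  λ = 6: algebraic multiplicity = 5, geometric multiplicity = 3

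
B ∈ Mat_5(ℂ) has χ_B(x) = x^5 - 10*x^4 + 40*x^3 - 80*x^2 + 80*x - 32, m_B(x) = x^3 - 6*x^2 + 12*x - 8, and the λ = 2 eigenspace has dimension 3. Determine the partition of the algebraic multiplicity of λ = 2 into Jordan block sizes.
Block sizes for λ = 2: [3, 1, 1]

Step 1 — from the characteristic polynomial, algebraic multiplicity of λ = 2 is 5. From dim ker(B − (2)·I) = 3, there are exactly 3 Jordan blocks for λ = 2.
Step 2 — from the minimal polynomial, the factor (x − 2)^3 tells us the largest block for λ = 2 has size 3.
Step 3 — with total size 5, 3 blocks, and largest block 3, the block sizes (in nonincreasing order) are [3, 1, 1].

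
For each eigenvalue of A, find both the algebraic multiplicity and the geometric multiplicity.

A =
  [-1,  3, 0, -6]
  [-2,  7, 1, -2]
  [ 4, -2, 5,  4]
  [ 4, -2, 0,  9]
λ = 5: alg = 4, geom = 2

Step 1 — factor the characteristic polynomial to read off the algebraic multiplicities:
  χ_A(x) = (x - 5)^4

Step 2 — compute geometric multiplicities via the rank-nullity identity g(λ) = n − rank(A − λI):
  rank(A − (5)·I) = 2, so dim ker(A − (5)·I) = n − 2 = 2

Summary:
  λ = 5: algebraic multiplicity = 4, geometric multiplicity = 2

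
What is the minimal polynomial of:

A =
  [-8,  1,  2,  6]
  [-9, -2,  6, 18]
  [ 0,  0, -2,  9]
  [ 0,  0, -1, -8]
x^2 + 10*x + 25

The characteristic polynomial is χ_A(x) = (x + 5)^4, so the eigenvalues are known. The minimal polynomial is
  m_A(x) = Π_λ (x − λ)^{k_λ}
where k_λ is the size of the *largest* Jordan block for λ (equivalently, the smallest k with (A − λI)^k v = 0 for every generalised eigenvector v of λ).

  λ = -5: largest Jordan block has size 2, contributing (x + 5)^2

So m_A(x) = (x + 5)^2 = x^2 + 10*x + 25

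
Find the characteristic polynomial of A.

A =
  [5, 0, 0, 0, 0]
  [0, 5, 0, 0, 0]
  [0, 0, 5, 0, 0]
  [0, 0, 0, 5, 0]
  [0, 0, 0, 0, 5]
x^5 - 25*x^4 + 250*x^3 - 1250*x^2 + 3125*x - 3125

Expanding det(x·I − A) (e.g. by cofactor expansion or by noting that A is similar to its Jordan form J, which has the same characteristic polynomial as A) gives
  χ_A(x) = x^5 - 25*x^4 + 250*x^3 - 1250*x^2 + 3125*x - 3125
which factors as (x - 5)^5. The eigenvalues (with algebraic multiplicities) are λ = 5 with multiplicity 5.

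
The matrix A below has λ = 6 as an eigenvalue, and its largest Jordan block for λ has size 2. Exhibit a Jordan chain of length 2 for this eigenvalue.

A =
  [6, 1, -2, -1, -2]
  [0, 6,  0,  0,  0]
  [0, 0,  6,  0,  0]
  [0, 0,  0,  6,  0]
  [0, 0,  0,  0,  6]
A Jordan chain for λ = 6 of length 2:
v_1 = (1, 0, 0, 0, 0)ᵀ
v_2 = (0, 1, 0, 0, 0)ᵀ

Let N = A − (6)·I. We want v_2 with N^2 v_2 = 0 but N^1 v_2 ≠ 0; then v_{j-1} := N · v_j for j = 2, …, 2.

Pick v_2 = (0, 1, 0, 0, 0)ᵀ.
Then v_1 = N · v_2 = (1, 0, 0, 0, 0)ᵀ.

Sanity check: (A − (6)·I) v_1 = (0, 0, 0, 0, 0)ᵀ = 0. ✓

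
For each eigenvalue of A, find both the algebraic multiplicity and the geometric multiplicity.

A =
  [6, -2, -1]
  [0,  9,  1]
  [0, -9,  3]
λ = 6: alg = 3, geom = 1

Step 1 — factor the characteristic polynomial to read off the algebraic multiplicities:
  χ_A(x) = (x - 6)^3

Step 2 — compute geometric multiplicities via the rank-nullity identity g(λ) = n − rank(A − λI):
  rank(A − (6)·I) = 2, so dim ker(A − (6)·I) = n − 2 = 1

Summary:
  λ = 6: algebraic multiplicity = 3, geometric multiplicity = 1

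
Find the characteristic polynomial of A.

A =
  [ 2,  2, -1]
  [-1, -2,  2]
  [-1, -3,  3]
x^3 - 3*x^2 + 3*x - 1

Expanding det(x·I − A) (e.g. by cofactor expansion or by noting that A is similar to its Jordan form J, which has the same characteristic polynomial as A) gives
  χ_A(x) = x^3 - 3*x^2 + 3*x - 1
which factors as (x - 1)^3. The eigenvalues (with algebraic multiplicities) are λ = 1 with multiplicity 3.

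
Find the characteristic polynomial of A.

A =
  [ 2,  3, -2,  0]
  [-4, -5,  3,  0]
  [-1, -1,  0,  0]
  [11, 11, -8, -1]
x^4 + 4*x^3 + 6*x^2 + 4*x + 1

Expanding det(x·I − A) (e.g. by cofactor expansion or by noting that A is similar to its Jordan form J, which has the same characteristic polynomial as A) gives
  χ_A(x) = x^4 + 4*x^3 + 6*x^2 + 4*x + 1
which factors as (x + 1)^4. The eigenvalues (with algebraic multiplicities) are λ = -1 with multiplicity 4.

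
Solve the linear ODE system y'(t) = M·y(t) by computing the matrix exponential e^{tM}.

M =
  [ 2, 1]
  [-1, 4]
e^{tM} =
  [-t*exp(3*t) + exp(3*t), t*exp(3*t)]
  [-t*exp(3*t), t*exp(3*t) + exp(3*t)]

Strategy: write M = P · J · P⁻¹ where J is a Jordan canonical form, so e^{tM} = P · e^{tJ} · P⁻¹, and e^{tJ} can be computed block-by-block.

M has Jordan form
J =
  [3, 1]
  [0, 3]
(up to reordering of blocks).

Per-block formulas:
  For a 2×2 Jordan block J_2(3): exp(t · J_2(3)) = e^(3t)·(I + t·N), where N is the 2×2 nilpotent shift.

After assembling e^{tJ} and conjugating by P, we get:

e^{tM} =
  [-t*exp(3*t) + exp(3*t), t*exp(3*t)]
  [-t*exp(3*t), t*exp(3*t) + exp(3*t)]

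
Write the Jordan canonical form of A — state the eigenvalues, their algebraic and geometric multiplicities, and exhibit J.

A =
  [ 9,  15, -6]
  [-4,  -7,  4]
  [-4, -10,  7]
J_2(3) ⊕ J_1(3)

The characteristic polynomial is
  det(x·I − A) = x^3 - 9*x^2 + 27*x - 27 = (x - 3)^3

Eigenvalues and multiplicities (the geometric multiplicity of λ is n − rank(A − λI), which equals the number of Jordan blocks for λ):
  λ = 3: algebraic multiplicity = 3, geometric multiplicity = 2

Determining the block sizes for each eigenvalue:
  λ = 3: 2 blocks summing to 3 forces exactly one block of size 2 and the rest size 1 → block sizes [2, 1]

Assembling the blocks gives a Jordan form
J =
  [3, 1, 0]
  [0, 3, 0]
  [0, 0, 3]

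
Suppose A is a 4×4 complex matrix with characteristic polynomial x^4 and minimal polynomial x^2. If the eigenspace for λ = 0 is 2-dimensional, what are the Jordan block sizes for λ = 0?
Block sizes for λ = 0: [2, 2]

Step 1 — from the characteristic polynomial, algebraic multiplicity of λ = 0 is 4. From dim ker(A − (0)·I) = 2, there are exactly 2 Jordan blocks for λ = 0.
Step 2 — from the minimal polynomial, the factor (x − 0)^2 tells us the largest block for λ = 0 has size 2.
Step 3 — with total size 4, 2 blocks, and largest block 2, the block sizes (in nonincreasing order) are [2, 2].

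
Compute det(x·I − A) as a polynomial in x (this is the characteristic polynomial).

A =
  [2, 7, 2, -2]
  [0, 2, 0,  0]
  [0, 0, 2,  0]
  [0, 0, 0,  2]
x^4 - 8*x^3 + 24*x^2 - 32*x + 16

Expanding det(x·I − A) (e.g. by cofactor expansion or by noting that A is similar to its Jordan form J, which has the same characteristic polynomial as A) gives
  χ_A(x) = x^4 - 8*x^3 + 24*x^2 - 32*x + 16
which factors as (x - 2)^4. The eigenvalues (with algebraic multiplicities) are λ = 2 with multiplicity 4.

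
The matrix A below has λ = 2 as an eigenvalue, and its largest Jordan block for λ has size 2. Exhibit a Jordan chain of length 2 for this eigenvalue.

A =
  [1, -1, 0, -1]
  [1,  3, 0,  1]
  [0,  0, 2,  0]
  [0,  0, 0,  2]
A Jordan chain for λ = 2 of length 2:
v_1 = (-1, 1, 0, 0)ᵀ
v_2 = (1, 0, 0, 0)ᵀ

Let N = A − (2)·I. We want v_2 with N^2 v_2 = 0 but N^1 v_2 ≠ 0; then v_{j-1} := N · v_j for j = 2, …, 2.

Pick v_2 = (1, 0, 0, 0)ᵀ.
Then v_1 = N · v_2 = (-1, 1, 0, 0)ᵀ.

Sanity check: (A − (2)·I) v_1 = (0, 0, 0, 0)ᵀ = 0. ✓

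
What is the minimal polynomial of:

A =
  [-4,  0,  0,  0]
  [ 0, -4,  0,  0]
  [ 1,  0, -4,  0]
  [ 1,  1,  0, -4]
x^2 + 8*x + 16

The characteristic polynomial is χ_A(x) = (x + 4)^4, so the eigenvalues are known. The minimal polynomial is
  m_A(x) = Π_λ (x − λ)^{k_λ}
where k_λ is the size of the *largest* Jordan block for λ (equivalently, the smallest k with (A − λI)^k v = 0 for every generalised eigenvector v of λ).

  λ = -4: largest Jordan block has size 2, contributing (x + 4)^2

So m_A(x) = (x + 4)^2 = x^2 + 8*x + 16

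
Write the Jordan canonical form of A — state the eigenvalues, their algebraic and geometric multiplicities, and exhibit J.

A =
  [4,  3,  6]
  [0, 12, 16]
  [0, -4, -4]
J_2(4) ⊕ J_1(4)

The characteristic polynomial is
  det(x·I − A) = x^3 - 12*x^2 + 48*x - 64 = (x - 4)^3

Eigenvalues and multiplicities (the geometric multiplicity of λ is n − rank(A − λI), which equals the number of Jordan blocks for λ):
  λ = 4: algebraic multiplicity = 3, geometric multiplicity = 2

Determining the block sizes for each eigenvalue:
  λ = 4: 2 blocks summing to 3 forces exactly one block of size 2 and the rest size 1 → block sizes [2, 1]

Assembling the blocks gives a Jordan form
J =
  [4, 1, 0]
  [0, 4, 0]
  [0, 0, 4]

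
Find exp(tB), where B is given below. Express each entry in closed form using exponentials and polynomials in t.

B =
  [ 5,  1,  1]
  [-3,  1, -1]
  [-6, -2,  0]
e^{tB} =
  [3*t*exp(2*t) + exp(2*t), t*exp(2*t), t*exp(2*t)]
  [-3*t*exp(2*t), -t*exp(2*t) + exp(2*t), -t*exp(2*t)]
  [-6*t*exp(2*t), -2*t*exp(2*t), -2*t*exp(2*t) + exp(2*t)]

Strategy: write B = P · J · P⁻¹ where J is a Jordan canonical form, so e^{tB} = P · e^{tJ} · P⁻¹, and e^{tJ} can be computed block-by-block.

B has Jordan form
J =
  [2, 1, 0]
  [0, 2, 0]
  [0, 0, 2]
(up to reordering of blocks).

Per-block formulas:
  For a 1×1 block at λ = 2: exp(t · [2]) = [e^(2t)].
  For a 2×2 Jordan block J_2(2): exp(t · J_2(2)) = e^(2t)·(I + t·N), where N is the 2×2 nilpotent shift.

After assembling e^{tJ} and conjugating by P, we get:

e^{tB} =
  [3*t*exp(2*t) + exp(2*t), t*exp(2*t), t*exp(2*t)]
  [-3*t*exp(2*t), -t*exp(2*t) + exp(2*t), -t*exp(2*t)]
  [-6*t*exp(2*t), -2*t*exp(2*t), -2*t*exp(2*t) + exp(2*t)]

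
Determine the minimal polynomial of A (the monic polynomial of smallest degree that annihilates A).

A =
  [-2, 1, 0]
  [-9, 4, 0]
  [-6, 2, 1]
x^2 - 2*x + 1

The characteristic polynomial is χ_A(x) = (x - 1)^3, so the eigenvalues are known. The minimal polynomial is
  m_A(x) = Π_λ (x − λ)^{k_λ}
where k_λ is the size of the *largest* Jordan block for λ (equivalently, the smallest k with (A − λI)^k v = 0 for every generalised eigenvector v of λ).

  λ = 1: largest Jordan block has size 2, contributing (x − 1)^2

So m_A(x) = (x - 1)^2 = x^2 - 2*x + 1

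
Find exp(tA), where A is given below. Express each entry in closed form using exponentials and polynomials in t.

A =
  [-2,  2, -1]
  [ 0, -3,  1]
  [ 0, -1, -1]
e^{tA} =
  [exp(-2*t), -t^2*exp(-2*t)/2 + 2*t*exp(-2*t), t^2*exp(-2*t)/2 - t*exp(-2*t)]
  [0, -t*exp(-2*t) + exp(-2*t), t*exp(-2*t)]
  [0, -t*exp(-2*t), t*exp(-2*t) + exp(-2*t)]

Strategy: write A = P · J · P⁻¹ where J is a Jordan canonical form, so e^{tA} = P · e^{tJ} · P⁻¹, and e^{tJ} can be computed block-by-block.

A has Jordan form
J =
  [-2,  1,  0]
  [ 0, -2,  1]
  [ 0,  0, -2]
(up to reordering of blocks).

Per-block formulas:
  For a 3×3 Jordan block J_3(-2): exp(t · J_3(-2)) = e^(-2t)·(I + t·N + (t^2/2)·N^2), where N is the 3×3 nilpotent shift.

After assembling e^{tJ} and conjugating by P, we get:

e^{tA} =
  [exp(-2*t), -t^2*exp(-2*t)/2 + 2*t*exp(-2*t), t^2*exp(-2*t)/2 - t*exp(-2*t)]
  [0, -t*exp(-2*t) + exp(-2*t), t*exp(-2*t)]
  [0, -t*exp(-2*t), t*exp(-2*t) + exp(-2*t)]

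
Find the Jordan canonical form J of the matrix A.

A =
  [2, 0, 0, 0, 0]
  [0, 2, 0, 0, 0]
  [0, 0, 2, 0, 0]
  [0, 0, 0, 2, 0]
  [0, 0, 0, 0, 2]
J_1(2) ⊕ J_1(2) ⊕ J_1(2) ⊕ J_1(2) ⊕ J_1(2)

The characteristic polynomial is
  det(x·I − A) = x^5 - 10*x^4 + 40*x^3 - 80*x^2 + 80*x - 32 = (x - 2)^5

Eigenvalues and multiplicities (the geometric multiplicity of λ is n − rank(A − λI), which equals the number of Jordan blocks for λ):
  λ = 2: algebraic multiplicity = 5, geometric multiplicity = 5

Determining the block sizes for each eigenvalue:
  λ = 2: gm = am = 5, so every block has size 1 → block sizes [1, 1, 1, 1, 1]

Assembling the blocks gives a Jordan form
J =
  [2, 0, 0, 0, 0]
  [0, 2, 0, 0, 0]
  [0, 0, 2, 0, 0]
  [0, 0, 0, 2, 0]
  [0, 0, 0, 0, 2]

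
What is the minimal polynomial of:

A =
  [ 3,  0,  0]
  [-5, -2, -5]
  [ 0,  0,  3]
x^2 - x - 6

The characteristic polynomial is χ_A(x) = (x - 3)^2*(x + 2), so the eigenvalues are known. The minimal polynomial is
  m_A(x) = Π_λ (x − λ)^{k_λ}
where k_λ is the size of the *largest* Jordan block for λ (equivalently, the smallest k with (A − λI)^k v = 0 for every generalised eigenvector v of λ).

  λ = -2: largest Jordan block has size 1, contributing (x + 2)
  λ = 3: largest Jordan block has size 1, contributing (x − 3)

So m_A(x) = (x - 3)*(x + 2) = x^2 - x - 6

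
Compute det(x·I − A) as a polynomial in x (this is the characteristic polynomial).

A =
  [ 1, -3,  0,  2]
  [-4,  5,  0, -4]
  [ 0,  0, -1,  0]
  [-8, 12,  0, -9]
x^4 + 4*x^3 + 6*x^2 + 4*x + 1

Expanding det(x·I − A) (e.g. by cofactor expansion or by noting that A is similar to its Jordan form J, which has the same characteristic polynomial as A) gives
  χ_A(x) = x^4 + 4*x^3 + 6*x^2 + 4*x + 1
which factors as (x + 1)^4. The eigenvalues (with algebraic multiplicities) are λ = -1 with multiplicity 4.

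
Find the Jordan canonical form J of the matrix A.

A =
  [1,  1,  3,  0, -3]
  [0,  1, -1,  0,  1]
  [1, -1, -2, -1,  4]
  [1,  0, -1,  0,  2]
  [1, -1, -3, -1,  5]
J_3(1) ⊕ J_2(1)

The characteristic polynomial is
  det(x·I − A) = x^5 - 5*x^4 + 10*x^3 - 10*x^2 + 5*x - 1 = (x - 1)^5

Eigenvalues and multiplicities (the geometric multiplicity of λ is n − rank(A − λI), which equals the number of Jordan blocks for λ):
  λ = 1: algebraic multiplicity = 5, geometric multiplicity = 2

Determining the block sizes for each eigenvalue:
  λ = 1: with am = 5 and gm = 2, the partition is not yet determined (e.g. several partitions of 5 into 2 parts exist). Let N = A − (1)·I. Computing rank(N^1) = 3, rank(N^2) = 1, rank(N^3) = 0; the number of blocks of size ≥ j is rank(N^{j−1}) − rank(N^j), giving [2, 2, 1]. So we have 1 block(s) of size 3, 1 block(s) of size 2 → block sizes [3, 2]

Assembling the blocks gives a Jordan form
J =
  [1, 1, 0, 0, 0]
  [0, 1, 1, 0, 0]
  [0, 0, 1, 0, 0]
  [0, 0, 0, 1, 1]
  [0, 0, 0, 0, 1]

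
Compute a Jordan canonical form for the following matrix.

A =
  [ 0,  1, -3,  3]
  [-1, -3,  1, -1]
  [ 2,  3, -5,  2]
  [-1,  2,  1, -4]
J_3(-3) ⊕ J_1(-3)

The characteristic polynomial is
  det(x·I − A) = x^4 + 12*x^3 + 54*x^2 + 108*x + 81 = (x + 3)^4

Eigenvalues and multiplicities (the geometric multiplicity of λ is n − rank(A − λI), which equals the number of Jordan blocks for λ):
  λ = -3: algebraic multiplicity = 4, geometric multiplicity = 2

Determining the block sizes for each eigenvalue:
  λ = -3: with am = 4 and gm = 2, the partition is not yet determined (e.g. several partitions of 4 into 2 parts exist). Let N = A − (-3)·I. Computing rank(N^1) = 2, rank(N^2) = 1, rank(N^3) = 0; the number of blocks of size ≥ j is rank(N^{j−1}) − rank(N^j), giving [2, 1, 1]. So we have 1 block(s) of size 3, 1 block(s) of size 1 → block sizes [3, 1]

Assembling the blocks gives a Jordan form
J =
  [-3,  1,  0,  0]
  [ 0, -3,  1,  0]
  [ 0,  0, -3,  0]
  [ 0,  0,  0, -3]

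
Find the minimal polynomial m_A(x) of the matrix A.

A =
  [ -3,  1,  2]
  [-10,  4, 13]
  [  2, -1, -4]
x^3 + 3*x^2 + 3*x + 1

The characteristic polynomial is χ_A(x) = (x + 1)^3, so the eigenvalues are known. The minimal polynomial is
  m_A(x) = Π_λ (x − λ)^{k_λ}
where k_λ is the size of the *largest* Jordan block for λ (equivalently, the smallest k with (A − λI)^k v = 0 for every generalised eigenvector v of λ).

  λ = -1: largest Jordan block has size 3, contributing (x + 1)^3

So m_A(x) = (x + 1)^3 = x^3 + 3*x^2 + 3*x + 1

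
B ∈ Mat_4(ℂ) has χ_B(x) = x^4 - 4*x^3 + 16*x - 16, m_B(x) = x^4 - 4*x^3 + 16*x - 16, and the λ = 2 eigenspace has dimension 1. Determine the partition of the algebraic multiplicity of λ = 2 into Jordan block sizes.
Block sizes for λ = 2: [3]

Step 1 — from the characteristic polynomial, algebraic multiplicity of λ = 2 is 3. From dim ker(B − (2)·I) = 1, there are exactly 1 Jordan blocks for λ = 2.
Step 2 — from the minimal polynomial, the factor (x − 2)^3 tells us the largest block for λ = 2 has size 3.
Step 3 — with total size 3, 1 blocks, and largest block 3, the block sizes (in nonincreasing order) are [3].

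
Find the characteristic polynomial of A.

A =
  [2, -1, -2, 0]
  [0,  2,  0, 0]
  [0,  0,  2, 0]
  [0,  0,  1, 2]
x^4 - 8*x^3 + 24*x^2 - 32*x + 16

Expanding det(x·I − A) (e.g. by cofactor expansion or by noting that A is similar to its Jordan form J, which has the same characteristic polynomial as A) gives
  χ_A(x) = x^4 - 8*x^3 + 24*x^2 - 32*x + 16
which factors as (x - 2)^4. The eigenvalues (with algebraic multiplicities) are λ = 2 with multiplicity 4.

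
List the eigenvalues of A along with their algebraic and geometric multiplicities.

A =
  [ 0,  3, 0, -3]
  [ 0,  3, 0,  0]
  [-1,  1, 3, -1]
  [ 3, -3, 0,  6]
λ = 3: alg = 4, geom = 3

Step 1 — factor the characteristic polynomial to read off the algebraic multiplicities:
  χ_A(x) = (x - 3)^4

Step 2 — compute geometric multiplicities via the rank-nullity identity g(λ) = n − rank(A − λI):
  rank(A − (3)·I) = 1, so dim ker(A − (3)·I) = n − 1 = 3

Summary:
  λ = 3: algebraic multiplicity = 4, geometric multiplicity = 3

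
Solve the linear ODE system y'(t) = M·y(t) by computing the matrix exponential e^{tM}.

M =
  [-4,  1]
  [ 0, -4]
e^{tM} =
  [exp(-4*t), t*exp(-4*t)]
  [0, exp(-4*t)]

Strategy: write M = P · J · P⁻¹ where J is a Jordan canonical form, so e^{tM} = P · e^{tJ} · P⁻¹, and e^{tJ} can be computed block-by-block.

M has Jordan form
J =
  [-4,  1]
  [ 0, -4]
(up to reordering of blocks).

Per-block formulas:
  For a 2×2 Jordan block J_2(-4): exp(t · J_2(-4)) = e^(-4t)·(I + t·N), where N is the 2×2 nilpotent shift.

After assembling e^{tJ} and conjugating by P, we get:

e^{tM} =
  [exp(-4*t), t*exp(-4*t)]
  [0, exp(-4*t)]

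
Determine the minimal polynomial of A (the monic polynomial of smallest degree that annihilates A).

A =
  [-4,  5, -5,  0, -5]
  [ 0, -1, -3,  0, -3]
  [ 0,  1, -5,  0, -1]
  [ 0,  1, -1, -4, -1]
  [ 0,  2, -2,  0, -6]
x^2 + 8*x + 16

The characteristic polynomial is χ_A(x) = (x + 4)^5, so the eigenvalues are known. The minimal polynomial is
  m_A(x) = Π_λ (x − λ)^{k_λ}
where k_λ is the size of the *largest* Jordan block for λ (equivalently, the smallest k with (A − λI)^k v = 0 for every generalised eigenvector v of λ).

  λ = -4: largest Jordan block has size 2, contributing (x + 4)^2

So m_A(x) = (x + 4)^2 = x^2 + 8*x + 16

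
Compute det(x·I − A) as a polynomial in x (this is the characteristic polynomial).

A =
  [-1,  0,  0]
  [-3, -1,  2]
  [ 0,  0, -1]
x^3 + 3*x^2 + 3*x + 1

Expanding det(x·I − A) (e.g. by cofactor expansion or by noting that A is similar to its Jordan form J, which has the same characteristic polynomial as A) gives
  χ_A(x) = x^3 + 3*x^2 + 3*x + 1
which factors as (x + 1)^3. The eigenvalues (with algebraic multiplicities) are λ = -1 with multiplicity 3.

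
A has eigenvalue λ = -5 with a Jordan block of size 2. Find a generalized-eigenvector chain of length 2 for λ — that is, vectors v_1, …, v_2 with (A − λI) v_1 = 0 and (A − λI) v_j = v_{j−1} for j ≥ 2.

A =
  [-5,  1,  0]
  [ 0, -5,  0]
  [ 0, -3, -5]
A Jordan chain for λ = -5 of length 2:
v_1 = (1, 0, -3)ᵀ
v_2 = (0, 1, 0)ᵀ

Let N = A − (-5)·I. We want v_2 with N^2 v_2 = 0 but N^1 v_2 ≠ 0; then v_{j-1} := N · v_j for j = 2, …, 2.

Pick v_2 = (0, 1, 0)ᵀ.
Then v_1 = N · v_2 = (1, 0, -3)ᵀ.

Sanity check: (A − (-5)·I) v_1 = (0, 0, 0)ᵀ = 0. ✓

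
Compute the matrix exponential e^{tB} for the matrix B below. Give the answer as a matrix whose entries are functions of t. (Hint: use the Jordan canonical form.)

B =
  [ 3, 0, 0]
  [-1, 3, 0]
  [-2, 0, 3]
e^{tB} =
  [exp(3*t), 0, 0]
  [-t*exp(3*t), exp(3*t), 0]
  [-2*t*exp(3*t), 0, exp(3*t)]

Strategy: write B = P · J · P⁻¹ where J is a Jordan canonical form, so e^{tB} = P · e^{tJ} · P⁻¹, and e^{tJ} can be computed block-by-block.

B has Jordan form
J =
  [3, 1, 0]
  [0, 3, 0]
  [0, 0, 3]
(up to reordering of blocks).

Per-block formulas:
  For a 2×2 Jordan block J_2(3): exp(t · J_2(3)) = e^(3t)·(I + t·N), where N is the 2×2 nilpotent shift.
  For a 1×1 block at λ = 3: exp(t · [3]) = [e^(3t)].

After assembling e^{tJ} and conjugating by P, we get:

e^{tB} =
  [exp(3*t), 0, 0]
  [-t*exp(3*t), exp(3*t), 0]
  [-2*t*exp(3*t), 0, exp(3*t)]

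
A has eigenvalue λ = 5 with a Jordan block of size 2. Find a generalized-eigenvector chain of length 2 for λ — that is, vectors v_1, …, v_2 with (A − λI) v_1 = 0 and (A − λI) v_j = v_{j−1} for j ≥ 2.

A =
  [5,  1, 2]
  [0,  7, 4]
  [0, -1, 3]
A Jordan chain for λ = 5 of length 2:
v_1 = (1, 2, -1)ᵀ
v_2 = (0, 1, 0)ᵀ

Let N = A − (5)·I. We want v_2 with N^2 v_2 = 0 but N^1 v_2 ≠ 0; then v_{j-1} := N · v_j for j = 2, …, 2.

Pick v_2 = (0, 1, 0)ᵀ.
Then v_1 = N · v_2 = (1, 2, -1)ᵀ.

Sanity check: (A − (5)·I) v_1 = (0, 0, 0)ᵀ = 0. ✓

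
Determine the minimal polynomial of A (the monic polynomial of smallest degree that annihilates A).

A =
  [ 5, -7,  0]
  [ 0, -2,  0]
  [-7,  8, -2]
x^3 - x^2 - 16*x - 20

The characteristic polynomial is χ_A(x) = (x - 5)*(x + 2)^2, so the eigenvalues are known. The minimal polynomial is
  m_A(x) = Π_λ (x − λ)^{k_λ}
where k_λ is the size of the *largest* Jordan block for λ (equivalently, the smallest k with (A − λI)^k v = 0 for every generalised eigenvector v of λ).

  λ = -2: largest Jordan block has size 2, contributing (x + 2)^2
  λ = 5: largest Jordan block has size 1, contributing (x − 5)

So m_A(x) = (x - 5)*(x + 2)^2 = x^3 - x^2 - 16*x - 20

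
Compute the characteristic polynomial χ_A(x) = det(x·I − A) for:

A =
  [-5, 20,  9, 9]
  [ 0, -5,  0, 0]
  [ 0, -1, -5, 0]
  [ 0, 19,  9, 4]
x^4 + 11*x^3 + 15*x^2 - 175*x - 500

Expanding det(x·I − A) (e.g. by cofactor expansion or by noting that A is similar to its Jordan form J, which has the same characteristic polynomial as A) gives
  χ_A(x) = x^4 + 11*x^3 + 15*x^2 - 175*x - 500
which factors as (x - 4)*(x + 5)^3. The eigenvalues (with algebraic multiplicities) are λ = -5 with multiplicity 3, λ = 4 with multiplicity 1.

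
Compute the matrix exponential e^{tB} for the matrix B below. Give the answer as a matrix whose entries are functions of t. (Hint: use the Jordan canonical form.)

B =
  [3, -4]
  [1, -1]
e^{tB} =
  [2*t*exp(t) + exp(t), -4*t*exp(t)]
  [t*exp(t), -2*t*exp(t) + exp(t)]

Strategy: write B = P · J · P⁻¹ where J is a Jordan canonical form, so e^{tB} = P · e^{tJ} · P⁻¹, and e^{tJ} can be computed block-by-block.

B has Jordan form
J =
  [1, 1]
  [0, 1]
(up to reordering of blocks).

Per-block formulas:
  For a 2×2 Jordan block J_2(1): exp(t · J_2(1)) = e^(1t)·(I + t·N), where N is the 2×2 nilpotent shift.

After assembling e^{tJ} and conjugating by P, we get:

e^{tB} =
  [2*t*exp(t) + exp(t), -4*t*exp(t)]
  [t*exp(t), -2*t*exp(t) + exp(t)]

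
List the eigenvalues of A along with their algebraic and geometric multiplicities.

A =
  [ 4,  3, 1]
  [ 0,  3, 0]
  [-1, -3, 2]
λ = 3: alg = 3, geom = 2

Step 1 — factor the characteristic polynomial to read off the algebraic multiplicities:
  χ_A(x) = (x - 3)^3

Step 2 — compute geometric multiplicities via the rank-nullity identity g(λ) = n − rank(A − λI):
  rank(A − (3)·I) = 1, so dim ker(A − (3)·I) = n − 1 = 2

Summary:
  λ = 3: algebraic multiplicity = 3, geometric multiplicity = 2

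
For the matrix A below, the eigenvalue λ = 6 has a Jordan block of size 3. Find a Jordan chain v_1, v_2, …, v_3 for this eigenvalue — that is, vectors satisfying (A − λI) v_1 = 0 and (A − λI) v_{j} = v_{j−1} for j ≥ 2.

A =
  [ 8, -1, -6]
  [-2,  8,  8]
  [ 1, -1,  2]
A Jordan chain for λ = 6 of length 3:
v_1 = (2, -2, 1)ᵀ
v_2 = (-1, 2, -1)ᵀ
v_3 = (0, 1, 0)ᵀ

Let N = A − (6)·I. We want v_3 with N^3 v_3 = 0 but N^2 v_3 ≠ 0; then v_{j-1} := N · v_j for j = 3, …, 2.

Pick v_3 = (0, 1, 0)ᵀ.
Then v_2 = N · v_3 = (-1, 2, -1)ᵀ.
Then v_1 = N · v_2 = (2, -2, 1)ᵀ.

Sanity check: (A − (6)·I) v_1 = (0, 0, 0)ᵀ = 0. ✓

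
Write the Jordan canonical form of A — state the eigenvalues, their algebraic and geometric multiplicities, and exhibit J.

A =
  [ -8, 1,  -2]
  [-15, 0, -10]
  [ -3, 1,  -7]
J_2(-5) ⊕ J_1(-5)

The characteristic polynomial is
  det(x·I − A) = x^3 + 15*x^2 + 75*x + 125 = (x + 5)^3

Eigenvalues and multiplicities (the geometric multiplicity of λ is n − rank(A − λI), which equals the number of Jordan blocks for λ):
  λ = -5: algebraic multiplicity = 3, geometric multiplicity = 2

Determining the block sizes for each eigenvalue:
  λ = -5: 2 blocks summing to 3 forces exactly one block of size 2 and the rest size 1 → block sizes [2, 1]

Assembling the blocks gives a Jordan form
J =
  [-5,  1,  0]
  [ 0, -5,  0]
  [ 0,  0, -5]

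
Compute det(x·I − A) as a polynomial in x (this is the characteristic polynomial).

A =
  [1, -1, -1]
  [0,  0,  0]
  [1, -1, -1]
x^3

Expanding det(x·I − A) (e.g. by cofactor expansion or by noting that A is similar to its Jordan form J, which has the same characteristic polynomial as A) gives
  χ_A(x) = x^3
which factors as x^3. The eigenvalues (with algebraic multiplicities) are λ = 0 with multiplicity 3.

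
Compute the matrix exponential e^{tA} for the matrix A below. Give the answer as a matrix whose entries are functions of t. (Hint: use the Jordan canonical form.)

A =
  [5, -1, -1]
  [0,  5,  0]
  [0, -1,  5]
e^{tA} =
  [exp(5*t), t^2*exp(5*t)/2 - t*exp(5*t), -t*exp(5*t)]
  [0, exp(5*t), 0]
  [0, -t*exp(5*t), exp(5*t)]

Strategy: write A = P · J · P⁻¹ where J is a Jordan canonical form, so e^{tA} = P · e^{tJ} · P⁻¹, and e^{tJ} can be computed block-by-block.

A has Jordan form
J =
  [5, 1, 0]
  [0, 5, 1]
  [0, 0, 5]
(up to reordering of blocks).

Per-block formulas:
  For a 3×3 Jordan block J_3(5): exp(t · J_3(5)) = e^(5t)·(I + t·N + (t^2/2)·N^2), where N is the 3×3 nilpotent shift.

After assembling e^{tJ} and conjugating by P, we get:

e^{tA} =
  [exp(5*t), t^2*exp(5*t)/2 - t*exp(5*t), -t*exp(5*t)]
  [0, exp(5*t), 0]
  [0, -t*exp(5*t), exp(5*t)]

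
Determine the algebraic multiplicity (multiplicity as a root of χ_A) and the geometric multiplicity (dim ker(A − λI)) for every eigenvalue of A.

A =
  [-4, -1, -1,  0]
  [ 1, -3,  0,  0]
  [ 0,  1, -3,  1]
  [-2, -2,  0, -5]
λ = -4: alg = 3, geom = 1; λ = -3: alg = 1, geom = 1

Step 1 — factor the characteristic polynomial to read off the algebraic multiplicities:
  χ_A(x) = (x + 3)*(x + 4)^3

Step 2 — compute geometric multiplicities via the rank-nullity identity g(λ) = n − rank(A − λI):
  rank(A − (-4)·I) = 3, so dim ker(A − (-4)·I) = n − 3 = 1
  rank(A − (-3)·I) = 3, so dim ker(A − (-3)·I) = n − 3 = 1

Summary:
  λ = -4: algebraic multiplicity = 3, geometric multiplicity = 1
  λ = -3: algebraic multiplicity = 1, geometric multiplicity = 1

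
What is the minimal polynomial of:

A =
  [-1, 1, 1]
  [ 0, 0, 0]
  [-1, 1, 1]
x^2

The characteristic polynomial is χ_A(x) = x^3, so the eigenvalues are known. The minimal polynomial is
  m_A(x) = Π_λ (x − λ)^{k_λ}
where k_λ is the size of the *largest* Jordan block for λ (equivalently, the smallest k with (A − λI)^k v = 0 for every generalised eigenvector v of λ).

  λ = 0: largest Jordan block has size 2, contributing (x − 0)^2

So m_A(x) = x^2 = x^2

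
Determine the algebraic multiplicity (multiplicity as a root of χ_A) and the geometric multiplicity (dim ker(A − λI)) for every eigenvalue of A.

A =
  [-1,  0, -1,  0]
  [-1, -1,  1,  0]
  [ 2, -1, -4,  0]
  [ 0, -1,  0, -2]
λ = -2: alg = 4, geom = 2

Step 1 — factor the characteristic polynomial to read off the algebraic multiplicities:
  χ_A(x) = (x + 2)^4

Step 2 — compute geometric multiplicities via the rank-nullity identity g(λ) = n − rank(A − λI):
  rank(A − (-2)·I) = 2, so dim ker(A − (-2)·I) = n − 2 = 2

Summary:
  λ = -2: algebraic multiplicity = 4, geometric multiplicity = 2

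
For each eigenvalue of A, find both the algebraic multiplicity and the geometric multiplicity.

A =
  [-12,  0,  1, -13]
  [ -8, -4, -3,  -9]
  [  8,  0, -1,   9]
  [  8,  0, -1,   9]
λ = -4: alg = 2, geom = 2; λ = 0: alg = 2, geom = 1

Step 1 — factor the characteristic polynomial to read off the algebraic multiplicities:
  χ_A(x) = x^2*(x + 4)^2

Step 2 — compute geometric multiplicities via the rank-nullity identity g(λ) = n − rank(A − λI):
  rank(A − (-4)·I) = 2, so dim ker(A − (-4)·I) = n − 2 = 2
  rank(A − (0)·I) = 3, so dim ker(A − (0)·I) = n − 3 = 1

Summary:
  λ = -4: algebraic multiplicity = 2, geometric multiplicity = 2
  λ = 0: algebraic multiplicity = 2, geometric multiplicity = 1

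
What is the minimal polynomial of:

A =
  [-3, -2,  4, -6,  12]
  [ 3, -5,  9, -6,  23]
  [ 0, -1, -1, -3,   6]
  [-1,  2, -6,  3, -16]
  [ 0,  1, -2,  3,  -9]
x^3 + 9*x^2 + 27*x + 27

The characteristic polynomial is χ_A(x) = (x + 3)^5, so the eigenvalues are known. The minimal polynomial is
  m_A(x) = Π_λ (x − λ)^{k_λ}
where k_λ is the size of the *largest* Jordan block for λ (equivalently, the smallest k with (A − λI)^k v = 0 for every generalised eigenvector v of λ).

  λ = -3: largest Jordan block has size 3, contributing (x + 3)^3

So m_A(x) = (x + 3)^3 = x^3 + 9*x^2 + 27*x + 27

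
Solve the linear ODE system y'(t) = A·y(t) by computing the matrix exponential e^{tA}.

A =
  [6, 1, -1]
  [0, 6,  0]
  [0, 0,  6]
e^{tA} =
  [exp(6*t), t*exp(6*t), -t*exp(6*t)]
  [0, exp(6*t), 0]
  [0, 0, exp(6*t)]

Strategy: write A = P · J · P⁻¹ where J is a Jordan canonical form, so e^{tA} = P · e^{tJ} · P⁻¹, and e^{tJ} can be computed block-by-block.

A has Jordan form
J =
  [6, 1, 0]
  [0, 6, 0]
  [0, 0, 6]
(up to reordering of blocks).

Per-block formulas:
  For a 1×1 block at λ = 6: exp(t · [6]) = [e^(6t)].
  For a 2×2 Jordan block J_2(6): exp(t · J_2(6)) = e^(6t)·(I + t·N), where N is the 2×2 nilpotent shift.

After assembling e^{tJ} and conjugating by P, we get:

e^{tA} =
  [exp(6*t), t*exp(6*t), -t*exp(6*t)]
  [0, exp(6*t), 0]
  [0, 0, exp(6*t)]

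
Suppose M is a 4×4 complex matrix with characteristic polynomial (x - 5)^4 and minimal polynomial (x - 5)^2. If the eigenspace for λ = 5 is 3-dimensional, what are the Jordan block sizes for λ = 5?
Block sizes for λ = 5: [2, 1, 1]

Step 1 — from the characteristic polynomial, algebraic multiplicity of λ = 5 is 4. From dim ker(M − (5)·I) = 3, there are exactly 3 Jordan blocks for λ = 5.
Step 2 — from the minimal polynomial, the factor (x − 5)^2 tells us the largest block for λ = 5 has size 2.
Step 3 — with total size 4, 3 blocks, and largest block 2, the block sizes (in nonincreasing order) are [2, 1, 1].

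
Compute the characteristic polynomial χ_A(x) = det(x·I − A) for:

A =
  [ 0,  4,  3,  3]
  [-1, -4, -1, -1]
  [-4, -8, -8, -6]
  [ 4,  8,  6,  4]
x^4 + 8*x^3 + 24*x^2 + 32*x + 16

Expanding det(x·I − A) (e.g. by cofactor expansion or by noting that A is similar to its Jordan form J, which has the same characteristic polynomial as A) gives
  χ_A(x) = x^4 + 8*x^3 + 24*x^2 + 32*x + 16
which factors as (x + 2)^4. The eigenvalues (with algebraic multiplicities) are λ = -2 with multiplicity 4.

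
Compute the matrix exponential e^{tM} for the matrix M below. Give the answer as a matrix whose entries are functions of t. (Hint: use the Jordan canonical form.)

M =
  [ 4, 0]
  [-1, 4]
e^{tM} =
  [exp(4*t), 0]
  [-t*exp(4*t), exp(4*t)]

Strategy: write M = P · J · P⁻¹ where J is a Jordan canonical form, so e^{tM} = P · e^{tJ} · P⁻¹, and e^{tJ} can be computed block-by-block.

M has Jordan form
J =
  [4, 1]
  [0, 4]
(up to reordering of blocks).

Per-block formulas:
  For a 2×2 Jordan block J_2(4): exp(t · J_2(4)) = e^(4t)·(I + t·N), where N is the 2×2 nilpotent shift.

After assembling e^{tJ} and conjugating by P, we get:

e^{tM} =
  [exp(4*t), 0]
  [-t*exp(4*t), exp(4*t)]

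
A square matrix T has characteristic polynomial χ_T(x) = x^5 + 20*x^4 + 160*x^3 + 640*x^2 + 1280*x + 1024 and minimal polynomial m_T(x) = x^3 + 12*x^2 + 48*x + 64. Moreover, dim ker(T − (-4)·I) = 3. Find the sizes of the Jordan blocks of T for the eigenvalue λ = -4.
Block sizes for λ = -4: [3, 1, 1]

Step 1 — from the characteristic polynomial, algebraic multiplicity of λ = -4 is 5. From dim ker(T − (-4)·I) = 3, there are exactly 3 Jordan blocks for λ = -4.
Step 2 — from the minimal polynomial, the factor (x + 4)^3 tells us the largest block for λ = -4 has size 3.
Step 3 — with total size 5, 3 blocks, and largest block 3, the block sizes (in nonincreasing order) are [3, 1, 1].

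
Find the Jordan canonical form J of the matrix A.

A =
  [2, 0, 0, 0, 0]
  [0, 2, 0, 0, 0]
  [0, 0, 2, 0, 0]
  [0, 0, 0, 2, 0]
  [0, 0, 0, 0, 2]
J_1(2) ⊕ J_1(2) ⊕ J_1(2) ⊕ J_1(2) ⊕ J_1(2)

The characteristic polynomial is
  det(x·I − A) = x^5 - 10*x^4 + 40*x^3 - 80*x^2 + 80*x - 32 = (x - 2)^5

Eigenvalues and multiplicities (the geometric multiplicity of λ is n − rank(A − λI), which equals the number of Jordan blocks for λ):
  λ = 2: algebraic multiplicity = 5, geometric multiplicity = 5

Determining the block sizes for each eigenvalue:
  λ = 2: gm = am = 5, so every block has size 1 → block sizes [1, 1, 1, 1, 1]

Assembling the blocks gives a Jordan form
J =
  [2, 0, 0, 0, 0]
  [0, 2, 0, 0, 0]
  [0, 0, 2, 0, 0]
  [0, 0, 0, 2, 0]
  [0, 0, 0, 0, 2]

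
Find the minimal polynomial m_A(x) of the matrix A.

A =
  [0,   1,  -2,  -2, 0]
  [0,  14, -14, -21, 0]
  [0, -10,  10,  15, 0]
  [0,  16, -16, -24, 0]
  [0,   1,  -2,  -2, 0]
x^3

The characteristic polynomial is χ_A(x) = x^5, so the eigenvalues are known. The minimal polynomial is
  m_A(x) = Π_λ (x − λ)^{k_λ}
where k_λ is the size of the *largest* Jordan block for λ (equivalently, the smallest k with (A − λI)^k v = 0 for every generalised eigenvector v of λ).

  λ = 0: largest Jordan block has size 3, contributing (x − 0)^3

So m_A(x) = x^3 = x^3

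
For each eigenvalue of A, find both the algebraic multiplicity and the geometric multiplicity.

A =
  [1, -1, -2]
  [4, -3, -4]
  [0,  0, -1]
λ = -1: alg = 3, geom = 2

Step 1 — factor the characteristic polynomial to read off the algebraic multiplicities:
  χ_A(x) = (x + 1)^3

Step 2 — compute geometric multiplicities via the rank-nullity identity g(λ) = n − rank(A − λI):
  rank(A − (-1)·I) = 1, so dim ker(A − (-1)·I) = n − 1 = 2

Summary:
  λ = -1: algebraic multiplicity = 3, geometric multiplicity = 2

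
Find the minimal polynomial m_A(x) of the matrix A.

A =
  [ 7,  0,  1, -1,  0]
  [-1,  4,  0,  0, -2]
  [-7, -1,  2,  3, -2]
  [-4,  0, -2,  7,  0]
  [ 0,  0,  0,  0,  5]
x^3 - 15*x^2 + 75*x - 125

The characteristic polynomial is χ_A(x) = (x - 5)^5, so the eigenvalues are known. The minimal polynomial is
  m_A(x) = Π_λ (x − λ)^{k_λ}
where k_λ is the size of the *largest* Jordan block for λ (equivalently, the smallest k with (A − λI)^k v = 0 for every generalised eigenvector v of λ).

  λ = 5: largest Jordan block has size 3, contributing (x − 5)^3

So m_A(x) = (x - 5)^3 = x^3 - 15*x^2 + 75*x - 125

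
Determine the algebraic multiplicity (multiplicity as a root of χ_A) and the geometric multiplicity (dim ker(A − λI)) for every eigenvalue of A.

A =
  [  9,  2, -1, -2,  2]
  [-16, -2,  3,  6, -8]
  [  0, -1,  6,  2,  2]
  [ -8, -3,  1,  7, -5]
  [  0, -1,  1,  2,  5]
λ = 5: alg = 5, geom = 2

Step 1 — factor the characteristic polynomial to read off the algebraic multiplicities:
  χ_A(x) = (x - 5)^5

Step 2 — compute geometric multiplicities via the rank-nullity identity g(λ) = n − rank(A − λI):
  rank(A − (5)·I) = 3, so dim ker(A − (5)·I) = n − 3 = 2

Summary:
  λ = 5: algebraic multiplicity = 5, geometric multiplicity = 2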